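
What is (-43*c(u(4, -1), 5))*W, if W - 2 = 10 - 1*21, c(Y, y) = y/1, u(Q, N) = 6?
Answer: 1935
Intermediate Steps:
c(Y, y) = y (c(Y, y) = y*1 = y)
W = -9 (W = 2 + (10 - 1*21) = 2 + (10 - 21) = 2 - 11 = -9)
(-43*c(u(4, -1), 5))*W = -43*5*(-9) = -215*(-9) = 1935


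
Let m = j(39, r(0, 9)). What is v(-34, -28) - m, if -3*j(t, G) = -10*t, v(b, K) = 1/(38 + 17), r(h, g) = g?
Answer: -7149/55 ≈ -129.98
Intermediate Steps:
v(b, K) = 1/55
j(t, G) = 10*t/3 (j(t, G) = -(-10)*t/3 = 10*t/3)
m = 130 (m = (10/3)*39 = 130)
v(-34, -28) - m = 1/55 - 1*130 = 1/55 - 130 = -7149/55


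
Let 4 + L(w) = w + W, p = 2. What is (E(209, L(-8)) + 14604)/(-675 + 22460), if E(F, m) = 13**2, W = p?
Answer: 14773/21785 ≈ 0.67813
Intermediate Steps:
W = 2
L(w) = -2 + w (L(w) = -4 + (w + 2) = -4 + (2 + w) = -2 + w)
E(F, m) = 169
(E(209, L(-8)) + 14604)/(-675 + 22460) = (169 + 14604)/(-675 + 22460) = 14773/21785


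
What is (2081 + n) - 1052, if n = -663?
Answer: 366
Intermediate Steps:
(2081 + n) - 1052 = (2081 - 663) - 1052 = 1418 - 1052 = 366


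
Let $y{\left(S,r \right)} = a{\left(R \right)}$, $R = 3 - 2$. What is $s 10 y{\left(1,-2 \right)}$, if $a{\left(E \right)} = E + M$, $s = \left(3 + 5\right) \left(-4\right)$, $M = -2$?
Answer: $320$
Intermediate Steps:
$R = 1$ ($R = 3 - 2 = 1$)
$s = -32$ ($s = 8 \left(-4\right) = -32$)
$a{\left(E \right)} = -2 + E$ ($a{\left(E \right)} = E - 2 = -2 + E$)
$y{\left(S,r \right)} = -1$ ($y{\left(S,r \right)} = -2 + 1 = -1$)
$s 10 y{\left(1,-2 \right)} = \left(-32\right) 10 \left(-1\right) = \left(-320\right) \left(-1\right) = 320$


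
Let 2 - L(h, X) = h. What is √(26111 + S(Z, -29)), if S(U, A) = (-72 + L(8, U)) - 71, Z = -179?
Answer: √25962 ≈ 161.13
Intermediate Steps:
L(h, X) = 2 - h
S(U, A) = -149 (S(U, A) = (-72 + (2 - 1*8)) - 71 = (-72 + (2 - 8)) - 71 = (-72 - 6) - 71 = -78 - 71 = -149)
√(26111 + S(Z, -29)) = √(26111 - 149) = √25962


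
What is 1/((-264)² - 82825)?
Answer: -1/13129 ≈ -7.6167e-5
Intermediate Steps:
1/((-264)² - 82825) = 1/(69696 - 82825) = 1/(-13129) = -1/13129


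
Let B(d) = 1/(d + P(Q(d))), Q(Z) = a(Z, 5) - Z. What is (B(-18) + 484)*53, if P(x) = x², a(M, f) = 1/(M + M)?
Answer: 10139816900/395281 ≈ 25652.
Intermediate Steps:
a(M, f) = 1/(2*M)
Q(Z) = 1/(2*Z) - Z
B(d) = 1/(d + (1/(2*d) - d)²)
(B(-18) + 484)*53 = (4*(-18)²/((-1 + 2*(-18)²)² + 4*(-18)³) + 484)*53 = (4*324/((-1 + 2*324)² + 4*(-5832)) + 484)*53 = (4*324/((-1 + 648)² - 23328) + 484)*53 = (4*324/(647² - 23328) + 484)*53 = (4*324/(418609 - 23328) + 484)*53 = (4*324/395281 + 484)*53 = (4*324*(1/395281) + 484)*53 = (1296/395281 + 484)*53 = (191317300/395281)*53 = 10139816900/395281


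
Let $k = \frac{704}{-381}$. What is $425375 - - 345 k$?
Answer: $\frac{53941665}{127} \approx 4.2474 \cdot 10^{5}$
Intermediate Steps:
$k = - \frac{704}{381}$ ($k = 704 \left(- \frac{1}{381}\right) = - \frac{704}{381} \approx -1.8478$)
$425375 - - 345 k = 425375 - \left(-345\right) \left(- \frac{704}{381}\right) = 425375 - \frac{80960}{127} = \frac{53941665}{127}$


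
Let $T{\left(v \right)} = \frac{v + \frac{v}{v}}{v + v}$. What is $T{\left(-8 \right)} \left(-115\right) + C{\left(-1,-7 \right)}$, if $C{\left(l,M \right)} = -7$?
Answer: $- \frac{917}{16} \approx -57.313$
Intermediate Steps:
$T{\left(v \right)} = \frac{1 + v}{2 v}$ ($T{\left(v \right)} = \frac{v + 1}{2 v} = \left(1 + v\right) \frac{1}{2 v} = \frac{1 + v}{2 v}$)
$T{\left(-8 \right)} \left(-115\right) + C{\left(-1,-7 \right)} = \frac{1 - 8}{2 \left(-8\right)} \left(-115\right) - 7 = \frac{1}{2} \left(- \frac{1}{8}\right) \left(-7\right) \left(-115\right) - 7 = \frac{7}{16} \left(-115\right) - 7 = - \frac{805}{16} - 7 = - \frac{917}{16}$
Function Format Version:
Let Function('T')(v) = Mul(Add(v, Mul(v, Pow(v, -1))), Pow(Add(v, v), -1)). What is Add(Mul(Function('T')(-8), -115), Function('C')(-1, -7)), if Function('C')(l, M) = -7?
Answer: Rational(-917, 16) ≈ -57.313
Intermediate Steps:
Function('T')(v) = Mul(Rational(1, 2), Pow(v, -1), Add(1, v)) (Function('T')(v) = Mul(Add(v, 1), Pow(Mul(2, v), -1)) = Mul(Add(1, v), Mul(Rational(1, 2), Pow(v, -1))) = Mul(Rational(1, 2), Pow(v, -1), Add(1, v)))
Add(Mul(Function('T')(-8), -115), Function('C')(-1, -7)) = Add(Mul(Mul(Rational(1, 2), Pow(-8, -1), Add(1, -8)), -115), -7) = Add(Mul(Mul(Rational(1, 2), Rational(-1, 8), -7), -115), -7) = Add(Mul(Rational(7, 16), -115), -7) = Add(Rational(-805, 16), -7) = Rational(-917, 16)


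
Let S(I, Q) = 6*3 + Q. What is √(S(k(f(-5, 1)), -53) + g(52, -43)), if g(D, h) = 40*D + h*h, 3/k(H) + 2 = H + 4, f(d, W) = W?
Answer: √3894 ≈ 62.402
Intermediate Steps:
k(H) = 3/(2 + H) (k(H) = 3/(-2 + (H + 4)) = 3/(-2 + (4 + H)) = 3/(2 + H))
S(I, Q) = 18 + Q
g(D, h) = h² + 40*D (g(D, h) = 40*D + h² = h² + 40*D)
√(S(k(f(-5, 1)), -53) + g(52, -43)) = √((18 - 53) + ((-43)² + 40*52)) = √(-35 + (1849 + 2080)) = √(-35 + 3929) = √3894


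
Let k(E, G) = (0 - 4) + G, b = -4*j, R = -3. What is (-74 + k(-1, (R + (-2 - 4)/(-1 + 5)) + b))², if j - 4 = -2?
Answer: 32761/4 ≈ 8190.3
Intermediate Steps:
j = 2 (j = 4 - 2 = 2)
b = -8 (b = -4*2 = -8)
k(E, G) = -4 + G
(-74 + k(-1, (R + (-2 - 4)/(-1 + 5)) + b))² = (-74 + (-4 + ((-3 + (-2 - 4)/(-1 + 5)) - 8)))² = (-74 + (-4 + ((-3 - 6/4) - 8)))² = (-74 + (-4 + ((-3 - 6*¼) - 8)))² = (-74 + (-4 + ((-3 - 3/2) - 8)))² = (-74 + (-4 + (-9/2 - 8)))² = (-74 + (-4 - 25/2))² = (-74 - 33/2)² = (-181/2)² = 32761/4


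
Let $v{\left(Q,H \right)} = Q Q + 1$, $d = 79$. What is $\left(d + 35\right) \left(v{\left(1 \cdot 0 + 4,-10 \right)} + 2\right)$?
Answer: $2166$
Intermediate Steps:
$v{\left(Q,H \right)} = 1 + Q^{2}$ ($v{\left(Q,H \right)} = Q^{2} + 1 = 1 + Q^{2}$)
$\left(d + 35\right) \left(v{\left(1 \cdot 0 + 4,-10 \right)} + 2\right) = \left(79 + 35\right) \left(\left(1 + \left(1 \cdot 0 + 4\right)^{2}\right) + 2\right) = 114 \left(\left(1 + \left(0 + 4\right)^{2}\right) + 2\right) = 114 \left(\left(1 + 4^{2}\right) + 2\right) = 114 \left(\left(1 + 16\right) + 2\right) = 114 \left(17 + 2\right) = 114 \cdot 19 = 2166$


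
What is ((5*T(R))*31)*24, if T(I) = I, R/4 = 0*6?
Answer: 0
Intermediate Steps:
R = 0 (R = 4*(0*6) = 4*0 = 0)
((5*T(R))*31)*24 = ((5*0)*31)*24 = (0*31)*24 = 0*24 = 0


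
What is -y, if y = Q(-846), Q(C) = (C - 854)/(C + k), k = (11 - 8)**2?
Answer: -1700/837 ≈ -2.0311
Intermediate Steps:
k = 9 (k = 3**2 = 9)
Q(C) = (-854 + C)/(9 + C) (Q(C) = (C - 854)/(C + 9) = (-854 + C)/(9 + C))
y = 1700/837 (y = (-854 - 846)/(9 - 846) = -1700/(-837) = -1/837*(-1700) = 1700/837 ≈ 2.0311)
-y = -1*1700/837 = -1700/837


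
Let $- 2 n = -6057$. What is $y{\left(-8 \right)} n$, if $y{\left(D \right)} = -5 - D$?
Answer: $\frac{18171}{2} \approx 9085.5$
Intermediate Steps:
$n = \frac{6057}{2}$ ($n = \left(- \frac{1}{2}\right) \left(-6057\right) = \frac{6057}{2} \approx 3028.5$)
$y{\left(-8 \right)} n = \left(-5 - -8\right) \frac{6057}{2} = \left(-5 + 8\right) \frac{6057}{2} = 3 \cdot \frac{6057}{2} = \frac{18171}{2}$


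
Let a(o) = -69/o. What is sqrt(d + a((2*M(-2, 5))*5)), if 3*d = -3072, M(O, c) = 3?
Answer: I*sqrt(102630)/10 ≈ 32.036*I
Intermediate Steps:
d = -1024 (d = (1/3)*(-3072) = -1024)
sqrt(d + a((2*M(-2, 5))*5)) = sqrt(-1024 - 69/((2*3)*5)) = sqrt(-1024 - 69/(6*5)) = sqrt(-1024 - 69/30) = sqrt(-1024 - 69*1/30) = sqrt(-1024 - 23/10) = sqrt(-10263/10) = I*sqrt(102630)/10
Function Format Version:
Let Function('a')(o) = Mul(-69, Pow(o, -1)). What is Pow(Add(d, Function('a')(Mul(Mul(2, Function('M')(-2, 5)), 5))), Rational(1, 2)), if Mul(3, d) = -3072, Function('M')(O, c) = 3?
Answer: Mul(Rational(1, 10), I, Pow(102630, Rational(1, 2))) ≈ Mul(32.036, I)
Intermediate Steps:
d = -1024 (d = Mul(Rational(1, 3), -3072) = -1024)
Pow(Add(d, Function('a')(Mul(Mul(2, Function('M')(-2, 5)), 5))), Rational(1, 2)) = Pow(Add(-1024, Mul(-69, Pow(Mul(Mul(2, 3), 5), -1))), Rational(1, 2)) = Pow(Add(-1024, Mul(-69, Pow(Mul(6, 5), -1))), Rational(1, 2)) = Pow(Add(-1024, Mul(-69, Pow(30, -1))), Rational(1, 2)) = Pow(Add(-1024, Mul(-69, Rational(1, 30))), Rational(1, 2)) = Pow(Add(-1024, Rational(-23, 10)), Rational(1, 2)) = Pow(Rational(-10263, 10), Rational(1, 2)) = Mul(Rational(1, 10), I, Pow(102630, Rational(1, 2)))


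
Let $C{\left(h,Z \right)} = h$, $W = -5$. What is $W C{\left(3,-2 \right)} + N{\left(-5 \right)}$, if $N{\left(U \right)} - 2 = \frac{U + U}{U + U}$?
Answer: $-12$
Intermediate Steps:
$N{\left(U \right)} = 3$ ($N{\left(U \right)} = 2 + \frac{U + U}{U + U} = 2 + \frac{2 U}{2 U} = 2 + 2 U \frac{1}{2 U} = 2 + 1 = 3$)
$W C{\left(3,-2 \right)} + N{\left(-5 \right)} = \left(-5\right) 3 + 3 = -15 + 3 = -12$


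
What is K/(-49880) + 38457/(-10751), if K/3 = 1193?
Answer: -1956712989/536259880 ≈ -3.6488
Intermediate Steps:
K = 3579 (K = 3*1193 = 3579)
K/(-49880) + 38457/(-10751) = 3579/(-49880) + 38457/(-10751) = 3579*(-1/49880) + 38457*(-1/10751) = -3579/49880 - 38457/10751 = -1956712989/536259880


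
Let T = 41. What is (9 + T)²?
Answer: 2500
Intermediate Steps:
(9 + T)² = (9 + 41)² = 50² = 2500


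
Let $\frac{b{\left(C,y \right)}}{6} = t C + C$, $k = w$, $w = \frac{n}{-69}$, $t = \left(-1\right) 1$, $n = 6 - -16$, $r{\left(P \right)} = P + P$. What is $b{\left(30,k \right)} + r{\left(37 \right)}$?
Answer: $74$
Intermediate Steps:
$r{\left(P \right)} = 2 P$
$n = 22$ ($n = 6 + 16 = 22$)
$t = -1$
$w = - \frac{22}{69}$ ($w = \frac{22}{-69} = 22 \left(- \frac{1}{69}\right) = - \frac{22}{69} \approx -0.31884$)
$k = - \frac{22}{69} \approx -0.31884$
$b{\left(C,y \right)} = 0$ ($b{\left(C,y \right)} = 6 \left(- C + C\right) = 6 \cdot 0 = 0$)
$b{\left(30,k \right)} + r{\left(37 \right)} = 0 + 2 \cdot 37 = 0 + 74 = 74$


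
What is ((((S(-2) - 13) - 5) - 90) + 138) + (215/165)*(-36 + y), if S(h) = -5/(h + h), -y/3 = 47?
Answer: -8773/44 ≈ -199.39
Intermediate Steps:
y = -141 (y = -3*47 = -141)
S(h) = -5/(2*h)
((((S(-2) - 13) - 5) - 90) + 138) + (215/165)*(-36 + y) = ((((-5/2/(-2) - 13) - 5) - 90) + 138) + (215/165)*(-36 - 141) = ((((-5/2*(-1/2) - 13) - 5) - 90) + 138) + (215*(1/165))*(-177) = ((((5/4 - 13) - 5) - 90) + 138) + (43/33)*(-177) = (((-47/4 - 5) - 90) + 138) - 2537/11 = ((-67/4 - 90) + 138) - 2537/11 = (-427/4 + 138) - 2537/11 = 125/4 - 2537/11 = -8773/44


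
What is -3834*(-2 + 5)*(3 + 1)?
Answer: -46008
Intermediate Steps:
-3834*(-2 + 5)*(3 + 1) = -11502*4 = -3834*12 = -46008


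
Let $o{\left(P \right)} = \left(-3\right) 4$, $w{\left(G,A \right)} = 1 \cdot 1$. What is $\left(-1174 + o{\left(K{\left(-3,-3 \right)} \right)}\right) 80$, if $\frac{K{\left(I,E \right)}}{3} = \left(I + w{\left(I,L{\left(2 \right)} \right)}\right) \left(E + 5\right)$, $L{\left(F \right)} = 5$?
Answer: $-94880$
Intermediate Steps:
$w{\left(G,A \right)} = 1$
$K{\left(I,E \right)} = 3 \left(1 + I\right) \left(5 + E\right)$ ($K{\left(I,E \right)} = 3 \left(I + 1\right) \left(E + 5\right) = 3 \left(1 + I\right) \left(5 + E\right)$)
$o{\left(P \right)} = -12$
$\left(-1174 + o{\left(K{\left(-3,-3 \right)} \right)}\right) 80 = \left(-1174 - 12\right) 80 = \left(-1186\right) 80 = -94880$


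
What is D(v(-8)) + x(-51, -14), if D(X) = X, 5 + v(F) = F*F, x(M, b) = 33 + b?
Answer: 78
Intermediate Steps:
v(F) = -5 + F² (v(F) = -5 + F*F = -5 + F²)
D(v(-8)) + x(-51, -14) = (-5 + (-8)²) + (33 - 14) = (-5 + 64) + 19 = 59 + 19 = 78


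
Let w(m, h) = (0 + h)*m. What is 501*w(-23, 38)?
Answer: -437874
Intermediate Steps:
w(m, h) = h*m
501*w(-23, 38) = 501*(38*(-23)) = 501*(-874) = -437874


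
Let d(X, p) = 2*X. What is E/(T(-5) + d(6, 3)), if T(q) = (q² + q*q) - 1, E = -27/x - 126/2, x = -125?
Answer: -7848/7625 ≈ -1.0292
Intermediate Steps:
E = -7848/125 (E = -27/(-125) - 126/2 = -27*(-1/125) - 126*½ = 27/125 - 63 = -7848/125 ≈ -62.784)
T(q) = -1 + 2*q² (T(q) = (q² + q²) - 1 = 2*q² - 1 = -1 + 2*q²)
E/(T(-5) + d(6, 3)) = -7848/125/((-1 + 2*(-5)²) + 2*6) = -7848/125/((-1 + 2*25) + 12) = -7848/125/((-1 + 50) + 12) = -7848/125/(49 + 12) = -7848/125/61 = (1/61)*(-7848/125) = -7848/7625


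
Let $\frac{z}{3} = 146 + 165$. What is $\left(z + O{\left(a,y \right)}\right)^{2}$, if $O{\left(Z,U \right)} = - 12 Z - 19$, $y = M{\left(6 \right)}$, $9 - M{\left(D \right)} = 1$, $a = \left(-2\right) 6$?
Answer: $1119364$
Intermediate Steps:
$a = -12$
$M{\left(D \right)} = 8$ ($M{\left(D \right)} = 9 - 1 = 8$)
$y = 8$
$O{\left(Z,U \right)} = -19 - 12 Z$
$z = 933$ ($z = 3 \left(146 + 165\right) = 3 \cdot 311 = 933$)
$\left(z + O{\left(a,y \right)}\right)^{2} = \left(933 - -125\right)^{2} = \left(933 + \left(-19 + 144\right)\right)^{2} = \left(933 + 125\right)^{2} = 1058^{2} = 1119364$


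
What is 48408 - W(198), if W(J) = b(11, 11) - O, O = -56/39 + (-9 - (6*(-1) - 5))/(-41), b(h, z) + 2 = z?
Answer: 77387627/1599 ≈ 48398.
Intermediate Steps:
b(h, z) = -2 + z
O = -2374/1599 (O = -56*1/39 + (-9 - (-6 - 5))*(-1/41) = -56/39 + (-9 - 1*(-11))*(-1/41) = -56/39 + (-9 + 11)*(-1/41) = -56/39 + 2*(-1/41) = -56/39 - 2/41 = -2374/1599 ≈ -1.4847)
W(J) = 16765/1599 (W(J) = (-2 + 11) - 1*(-2374/1599) = 9 + 2374/1599 = 16765/1599)
48408 - W(198) = 48408 - 1*16765/1599 = 48408 - 16765/1599 = 77387627/1599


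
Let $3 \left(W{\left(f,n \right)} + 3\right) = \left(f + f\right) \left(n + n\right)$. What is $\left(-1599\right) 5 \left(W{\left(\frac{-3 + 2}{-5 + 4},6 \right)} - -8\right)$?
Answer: $-103935$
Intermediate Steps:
$W{\left(f,n \right)} = -3 + \frac{4 f n}{3}$ ($W{\left(f,n \right)} = -3 + \frac{\left(f + f\right) \left(n + n\right)}{3} = -3 + \frac{2 f 2 n}{3} = -3 + \frac{4 f n}{3}$)
$\left(-1599\right) 5 \left(W{\left(\frac{-3 + 2}{-5 + 4},6 \right)} - -8\right) = \left(-1599\right) 5 \left(\left(-3 + \frac{4}{3} \frac{-3 + 2}{-5 + 4} \cdot 6\right) - -8\right) = - 7995 \left(\left(-3 + \frac{4}{3} \left(- \frac{1}{-1}\right) 6\right) + 8\right) = - 7995 \left(\left(-3 + \frac{4}{3} \left(\left(-1\right) \left(-1\right)\right) 6\right) + 8\right) = - 7995 \left(\left(-3 + \frac{4}{3} \cdot 1 \cdot 6\right) + 8\right) = - 7995 \left(\left(-3 + 8\right) + 8\right) = - 7995 \left(5 + 8\right) = \left(-7995\right) 13 = -103935$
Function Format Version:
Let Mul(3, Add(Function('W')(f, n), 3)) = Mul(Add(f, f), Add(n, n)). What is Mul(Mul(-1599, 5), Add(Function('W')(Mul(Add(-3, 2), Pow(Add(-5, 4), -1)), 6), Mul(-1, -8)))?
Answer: -103935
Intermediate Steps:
Function('W')(f, n) = Add(-3, Mul(Rational(4, 3), f, n)) (Function('W')(f, n) = Add(-3, Mul(Rational(1, 3), Mul(Add(f, f), Add(n, n)))) = Add(-3, Mul(Rational(1, 3), Mul(Mul(2, f), Mul(2, n)))) = Add(-3, Mul(Rational(1, 3), Mul(4, f, n))) = Add(-3, Mul(Rational(4, 3), f, n)))
Mul(Mul(-1599, 5), Add(Function('W')(Mul(Add(-3, 2), Pow(Add(-5, 4), -1)), 6), Mul(-1, -8))) = Mul(Mul(-1599, 5), Add(Add(-3, Mul(Rational(4, 3), Mul(Add(-3, 2), Pow(Add(-5, 4), -1)), 6)), Mul(-1, -8))) = Mul(-7995, Add(Add(-3, Mul(Rational(4, 3), Mul(-1, Pow(-1, -1)), 6)), 8)) = Mul(-7995, Add(Add(-3, Mul(Rational(4, 3), Mul(-1, -1), 6)), 8)) = Mul(-7995, Add(Add(-3, Mul(Rational(4, 3), 1, 6)), 8)) = Mul(-7995, Add(Add(-3, 8), 8)) = Mul(-7995, Add(5, 8)) = Mul(-7995, 13) = -103935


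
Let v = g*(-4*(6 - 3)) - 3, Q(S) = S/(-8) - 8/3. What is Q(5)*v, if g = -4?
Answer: -1185/8 ≈ -148.13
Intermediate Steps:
Q(S) = -8/3 - S/8 (Q(S) = S*(-⅛) - 8*⅓ = -S/8 - 8/3 = -8/3 - S/8)
v = 45 (v = -(-16)*(6 - 3) - 3 = -(-16)*3 - 3 = -4*(-12) - 3 = 48 - 3 = 45)
Q(5)*v = (-8/3 - ⅛*5)*45 = (-8/3 - 5/8)*45 = -79/24*45 = -1185/8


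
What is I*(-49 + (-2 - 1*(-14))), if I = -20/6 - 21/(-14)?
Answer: 407/6 ≈ 67.833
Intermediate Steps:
I = -11/6 (I = -20*1/6 - 21*(-1/14) = -10/3 + 3/2 = -11/6 ≈ -1.8333)
I*(-49 + (-2 - 1*(-14))) = -11*(-49 + (-2 - 1*(-14)))/6 = -11*(-49 + (-2 + 14))/6 = -11*(-49 + 12)/6 = -11/6*(-37) = 407/6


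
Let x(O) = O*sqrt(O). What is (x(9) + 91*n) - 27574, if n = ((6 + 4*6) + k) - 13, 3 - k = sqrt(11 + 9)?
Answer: -25727 - 182*sqrt(5) ≈ -26134.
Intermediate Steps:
x(O) = O**(3/2)
k = 3 - 2*sqrt(5) (k = 3 - sqrt(11 + 9) = 3 - sqrt(20) = 3 - 2*sqrt(5) ≈ -1.4721)
n = 20 - 2*sqrt(5) (n = ((6 + 4*6) + (3 - 2*sqrt(5))) - 13 = ((6 + 24) + (3 - 2*sqrt(5))) - 13 = (30 + (3 - 2*sqrt(5))) - 13 = (33 - 2*sqrt(5)) - 13 = 20 - 2*sqrt(5) ≈ 15.528)
(x(9) + 91*n) - 27574 = (9**(3/2) + 91*(20 - 2*sqrt(5))) - 27574 = (27 + (1820 - 182*sqrt(5))) - 27574 = (1847 - 182*sqrt(5)) - 27574 = -25727 - 182*sqrt(5)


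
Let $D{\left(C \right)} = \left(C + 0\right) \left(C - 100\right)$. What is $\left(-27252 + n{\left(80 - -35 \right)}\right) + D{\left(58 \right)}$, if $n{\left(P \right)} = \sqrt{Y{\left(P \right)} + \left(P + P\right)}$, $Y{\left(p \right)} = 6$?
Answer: $-29688 + 2 \sqrt{59} \approx -29673.0$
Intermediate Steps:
$D{\left(C \right)} = C \left(-100 + C\right)$
$n{\left(P \right)} = \sqrt{6 + 2 P}$ ($n{\left(P \right)} = \sqrt{6 + \left(P + P\right)} = \sqrt{6 + 2 P}$)
$\left(-27252 + n{\left(80 - -35 \right)}\right) + D{\left(58 \right)} = \left(-27252 + \sqrt{6 + 2 \left(80 - -35\right)}\right) + 58 \left(-100 + 58\right) = \left(-27252 + \sqrt{6 + 2 \left(80 + 35\right)}\right) + 58 \left(-42\right) = \left(-27252 + \sqrt{6 + 2 \cdot 115}\right) - 2436 = \left(-27252 + \sqrt{6 + 230}\right) - 2436 = \left(-27252 + \sqrt{236}\right) - 2436 = \left(-27252 + 2 \sqrt{59}\right) - 2436 = -29688 + 2 \sqrt{59}$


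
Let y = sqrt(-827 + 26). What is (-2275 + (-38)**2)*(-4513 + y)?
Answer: 3750303 - 2493*I*sqrt(89) ≈ 3.7503e+6 - 23519.0*I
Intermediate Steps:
y = 3*I*sqrt(89) (y = sqrt(-801) = 3*I*sqrt(89) ≈ 28.302*I)
(-2275 + (-38)**2)*(-4513 + y) = (-2275 + (-38)**2)*(-4513 + 3*I*sqrt(89)) = (-2275 + 1444)*(-4513 + 3*I*sqrt(89)) = -831*(-4513 + 3*I*sqrt(89)) = 3750303 - 2493*I*sqrt(89)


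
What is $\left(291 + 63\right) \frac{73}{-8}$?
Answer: $- \frac{12921}{4} \approx -3230.3$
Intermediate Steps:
$\left(291 + 63\right) \frac{73}{-8} = 354 \cdot 73 \left(- \frac{1}{8}\right) = 354 \left(- \frac{73}{8}\right) = - \frac{12921}{4}$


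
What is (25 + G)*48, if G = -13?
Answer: 576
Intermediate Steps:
(25 + G)*48 = (25 - 13)*48 = 12*48 = 576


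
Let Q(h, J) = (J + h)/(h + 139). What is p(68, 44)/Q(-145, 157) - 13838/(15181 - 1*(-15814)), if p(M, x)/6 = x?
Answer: -4105178/30995 ≈ -132.45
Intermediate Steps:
p(M, x) = 6*x
Q(h, J) = (J + h)/(139 + h)
p(68, 44)/Q(-145, 157) - 13838/(15181 - 1*(-15814)) = (6*44)/(((157 - 145)/(139 - 145))) - 13838/(15181 - 1*(-15814)) = 264/((12/(-6))) - 13838/(15181 + 15814) = 264/((-⅙*12)) - 13838/30995 = 264/(-2) - 13838*1/30995 = 264*(-½) - 13838/30995 = -132 - 13838/30995 = -4105178/30995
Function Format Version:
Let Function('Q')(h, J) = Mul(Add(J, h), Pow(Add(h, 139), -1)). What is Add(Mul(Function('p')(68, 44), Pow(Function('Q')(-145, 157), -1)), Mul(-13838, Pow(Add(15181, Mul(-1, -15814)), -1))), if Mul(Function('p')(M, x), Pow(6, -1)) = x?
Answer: Rational(-4105178, 30995) ≈ -132.45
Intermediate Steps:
Function('p')(M, x) = Mul(6, x)
Function('Q')(h, J) = Mul(Pow(Add(139, h), -1), Add(J, h)) (Function('Q')(h, J) = Mul(Add(J, h), Pow(Add(139, h), -1)) = Mul(Pow(Add(139, h), -1), Add(J, h)))
Add(Mul(Function('p')(68, 44), Pow(Function('Q')(-145, 157), -1)), Mul(-13838, Pow(Add(15181, Mul(-1, -15814)), -1))) = Add(Mul(Mul(6, 44), Pow(Mul(Pow(Add(139, -145), -1), Add(157, -145)), -1)), Mul(-13838, Pow(Add(15181, Mul(-1, -15814)), -1))) = Add(Mul(264, Pow(Mul(Pow(-6, -1), 12), -1)), Mul(-13838, Pow(Add(15181, 15814), -1))) = Add(Mul(264, Pow(Mul(Rational(-1, 6), 12), -1)), Mul(-13838, Pow(30995, -1))) = Add(Mul(264, Pow(-2, -1)), Mul(-13838, Rational(1, 30995))) = Add(Mul(264, Rational(-1, 2)), Rational(-13838, 30995)) = Add(-132, Rational(-13838, 30995)) = Rational(-4105178, 30995)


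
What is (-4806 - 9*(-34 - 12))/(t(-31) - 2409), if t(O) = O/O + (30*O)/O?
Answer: 2196/1189 ≈ 1.8469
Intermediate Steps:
t(O) = 31 (t(O) = 1 + 30 = 31)
(-4806 - 9*(-34 - 12))/(t(-31) - 2409) = (-4806 - 9*(-34 - 12))/(31 - 2409) = (-4806 - 9*(-46))/(-2378) = (-4806 + 414)*(-1/2378) = -4392*(-1/2378) = 2196/1189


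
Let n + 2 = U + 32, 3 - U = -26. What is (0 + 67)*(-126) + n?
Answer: -8383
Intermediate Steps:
U = 29 (U = 3 - 1*(-26) = 3 + 26 = 29)
n = 59 (n = -2 + (29 + 32) = -2 + 61 = 59)
(0 + 67)*(-126) + n = (0 + 67)*(-126) + 59 = 67*(-126) + 59 = -8442 + 59 = -8383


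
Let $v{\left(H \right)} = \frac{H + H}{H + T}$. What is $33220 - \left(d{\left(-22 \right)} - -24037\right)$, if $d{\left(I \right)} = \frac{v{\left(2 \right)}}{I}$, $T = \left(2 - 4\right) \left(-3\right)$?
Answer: $\frac{404053}{44} \approx 9183.0$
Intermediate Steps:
$T = 6$ ($T = \left(-2\right) \left(-3\right) = 6$)
$v{\left(H \right)} = \frac{2 H}{6 + H}$ ($v{\left(H \right)} = \frac{H + H}{H + 6} = \frac{2 H}{6 + H}$)
$d{\left(I \right)} = \frac{1}{2 I}$ ($d{\left(I \right)} = \frac{2 \cdot 2 \frac{1}{6 + 2}}{I} = \frac{2 \cdot 2 \cdot \frac{1}{8}}{I} = \frac{1}{2 I}$)
$33220 - \left(d{\left(-22 \right)} - -24037\right) = 33220 - \left(\frac{1}{2 \left(-22\right)} - -24037\right) = 33220 - \left(\frac{1}{2} \left(- \frac{1}{22}\right) + 24037\right) = 33220 - \left(- \frac{1}{44} + 24037\right) = 33220 - \frac{1057627}{44} = \frac{404053}{44}$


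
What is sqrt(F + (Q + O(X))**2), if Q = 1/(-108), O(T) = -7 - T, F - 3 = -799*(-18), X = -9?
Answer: sqrt(167832865)/108 ≈ 119.95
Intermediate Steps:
F = 14385 (F = 3 - 799*(-18) = 3 + 14382 = 14385)
Q = -1/108 ≈ -0.0092593
sqrt(F + (Q + O(X))**2) = sqrt(14385 + (-1/108 + (-7 - 1*(-9)))**2) = sqrt(14385 + (-1/108 + (-7 + 9))**2) = sqrt(14385 + (-1/108 + 2)**2) = sqrt(14385 + (215/108)**2) = sqrt(14385 + 46225/11664) = sqrt(167832865/11664) = sqrt(167832865)/108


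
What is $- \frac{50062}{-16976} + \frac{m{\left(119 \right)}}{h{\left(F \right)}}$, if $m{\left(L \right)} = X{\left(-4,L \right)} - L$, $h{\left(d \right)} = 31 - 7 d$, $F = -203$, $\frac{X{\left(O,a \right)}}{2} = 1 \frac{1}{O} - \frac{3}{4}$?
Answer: $\frac{72971}{25464} \approx 2.8657$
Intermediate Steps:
$X{\left(O,a \right)} = - \frac{3}{2} + \frac{2}{O}$ ($X{\left(O,a \right)} = 2 \left(1 \frac{1}{O} - \frac{3}{4}\right) = 2 \left(\frac{1}{O} - \frac{3}{4}\right) = 2 \left(- \frac{3}{4} + \frac{1}{O}\right) = - \frac{3}{2} + \frac{2}{O}$)
$h{\left(d \right)} = 31 - 7 d$
$m{\left(L \right)} = -2 - L$ ($m{\left(L \right)} = \left(- \frac{3}{2} + \frac{2}{-4}\right) - L = \left(- \frac{3}{2} + 2 \left(- \frac{1}{4}\right)\right) - L = \left(- \frac{3}{2} - \frac{1}{2}\right) - L = -2 - L$)
$- \frac{50062}{-16976} + \frac{m{\left(119 \right)}}{h{\left(F \right)}} = - \frac{50062}{-16976} + \frac{-2 - 119}{31 - -1421} = \left(-50062\right) \left(- \frac{1}{16976}\right) + \frac{-2 - 119}{31 + 1421} = \frac{25031}{8488} - \frac{121}{1452} = \frac{25031}{8488} - \frac{1}{12} = \frac{72971}{25464}$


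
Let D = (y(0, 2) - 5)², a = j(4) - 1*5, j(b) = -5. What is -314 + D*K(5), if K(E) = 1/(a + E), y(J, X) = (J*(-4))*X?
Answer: -319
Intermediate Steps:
y(J, X) = -4*J*X (y(J, X) = (-4*J)*X = -4*J*X)
a = -10 (a = -5 - 1*5 = -5 - 5 = -10)
D = 25 (D = (-4*0*2 - 5)² = (0 - 5)² = (-5)² = 25)
K(E) = 1/(-10 + E)
-314 + D*K(5) = -314 + 25/(-10 + 5) = -314 + 25/(-5) = -314 + 25*(-⅕) = -314 - 5 = -319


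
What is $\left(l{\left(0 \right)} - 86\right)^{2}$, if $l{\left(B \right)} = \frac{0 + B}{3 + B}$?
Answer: $7396$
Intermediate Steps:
$l{\left(B \right)} = \frac{B}{3 + B}$
$\left(l{\left(0 \right)} - 86\right)^{2} = \left(\frac{0}{3 + 0} - 86\right)^{2} = \left(\frac{0}{3} - 86\right)^{2} = \left(0 \cdot \frac{1}{3} - 86\right)^{2} = \left(0 - 86\right)^{2} = \left(-86\right)^{2} = 7396$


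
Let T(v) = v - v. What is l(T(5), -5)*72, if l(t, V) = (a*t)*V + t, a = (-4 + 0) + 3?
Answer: 0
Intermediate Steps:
a = -1 (a = -4 + 3 = -1)
T(v) = 0
l(t, V) = t - V*t (l(t, V) = (-t)*V + t = -V*t + t = t - V*t)
l(T(5), -5)*72 = (0*(1 - 1*(-5)))*72 = (0*(1 + 5))*72 = (0*6)*72 = 0*72 = 0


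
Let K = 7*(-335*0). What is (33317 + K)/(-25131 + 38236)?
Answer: 33317/13105 ≈ 2.5423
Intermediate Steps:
K = 0 (K = 7*0 = 0)
(33317 + K)/(-25131 + 38236) = (33317 + 0)/(-25131 + 38236) = 33317/13105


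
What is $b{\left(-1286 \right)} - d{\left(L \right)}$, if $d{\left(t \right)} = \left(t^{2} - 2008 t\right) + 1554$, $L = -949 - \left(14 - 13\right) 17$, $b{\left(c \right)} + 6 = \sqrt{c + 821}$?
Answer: $-2874444 + i \sqrt{465} \approx -2.8744 \cdot 10^{6} + 21.564 i$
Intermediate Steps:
$b{\left(c \right)} = -6 + \sqrt{821 + c}$ ($b{\left(c \right)} = -6 + \sqrt{c + 821} = -6 + \sqrt{821 + c}$)
$L = -966$ ($L = -949 - 1 \cdot 17 = -949 - 17 = -966$)
$d{\left(t \right)} = 1554 + t^{2} - 2008 t$
$b{\left(-1286 \right)} - d{\left(L \right)} = \left(-6 + \sqrt{821 - 1286}\right) - \left(1554 + \left(-966\right)^{2} - -1939728\right) = \left(-6 + \sqrt{-465}\right) - \left(1554 + 933156 + 1939728\right) = \left(-6 + i \sqrt{465}\right) - 2874438 = -2874444 + i \sqrt{465}$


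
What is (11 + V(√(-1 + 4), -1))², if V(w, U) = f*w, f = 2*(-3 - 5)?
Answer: 889 - 352*√3 ≈ 279.32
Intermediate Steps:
f = -16 (f = 2*(-8) = -16)
V(w, U) = -16*w
(11 + V(√(-1 + 4), -1))² = (11 - 16*√(-1 + 4))² = (11 - 16*√3)²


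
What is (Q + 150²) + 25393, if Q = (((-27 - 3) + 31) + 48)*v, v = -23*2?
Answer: 45639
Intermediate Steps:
v = -46
Q = -2254 (Q = (((-27 - 3) + 31) + 48)*(-46) = ((-30 + 31) + 48)*(-46) = (1 + 48)*(-46) = 49*(-46) = -2254)
(Q + 150²) + 25393 = (-2254 + 150²) + 25393 = (-2254 + 22500) + 25393 = 20246 + 25393 = 45639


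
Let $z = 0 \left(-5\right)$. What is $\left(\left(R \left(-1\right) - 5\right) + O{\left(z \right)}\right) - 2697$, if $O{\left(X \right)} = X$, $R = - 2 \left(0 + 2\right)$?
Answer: $-2698$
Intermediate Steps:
$R = -4$ ($R = \left(-2\right) 2 = -4$)
$z = 0$
$\left(\left(R \left(-1\right) - 5\right) + O{\left(z \right)}\right) - 2697 = \left(\left(\left(-4\right) \left(-1\right) - 5\right) + 0\right) - 2697 = \left(\left(4 - 5\right) + 0\right) - 2697 = \left(-1 + 0\right) - 2697 = -1 - 2697 = -2698$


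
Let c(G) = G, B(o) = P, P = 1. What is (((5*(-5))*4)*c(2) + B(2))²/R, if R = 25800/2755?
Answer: 21820151/5160 ≈ 4228.7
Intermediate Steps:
B(o) = 1
R = 5160/551 (R = 25800*(1/2755) = 5160/551 ≈ 9.3648)
(((5*(-5))*4)*c(2) + B(2))²/R = (((5*(-5))*4)*2 + 1)²/(5160/551) = (-25*4*2 + 1)²*(551/5160) = (-100*2 + 1)²*(551/5160) = (-200 + 1)²*(551/5160) = (-199)²*(551/5160) = 39601*(551/5160) = 21820151/5160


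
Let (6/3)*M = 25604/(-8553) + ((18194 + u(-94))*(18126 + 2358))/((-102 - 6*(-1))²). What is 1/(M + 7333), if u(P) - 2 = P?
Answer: 2189568/60100937339 ≈ 3.6432e-5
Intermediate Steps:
u(P) = 2 + P
M = 44044835195/2189568 (M = (25604/(-8553) + ((18194 + (2 - 94))*(18126 + 2358))/((-102 - 6*(-1))²))/2 = (25604*(-1/8553) + ((18194 - 92)*20484)/((-102 + 6)²))/2 = (-25604/8553 + (18102*20484)/((-96)²))/2 = (-25604/8553 + 370801368/9216)/2 = (-25604/8553 + 370801368*(1/9216))/2 = (-25604/8553 + 5150019/128)/2 = (½)*(44044835195/1094784) = 44044835195/2189568 ≈ 20116.)
1/(M + 7333) = 1/(44044835195/2189568 + 7333) = 1/(60100937339/2189568) = 2189568/60100937339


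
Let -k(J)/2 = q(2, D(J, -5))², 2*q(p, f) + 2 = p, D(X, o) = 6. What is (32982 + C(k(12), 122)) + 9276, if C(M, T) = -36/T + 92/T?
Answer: 2577766/61 ≈ 42258.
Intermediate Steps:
q(p, f) = -1 + p/2
k(J) = 0 (k(J) = -2*(-1 + (½)*2)² = -2*(-1 + 1)² = -2*0² = -2*0 = 0)
C(M, T) = 56/T
(32982 + C(k(12), 122)) + 9276 = (32982 + 56/122) + 9276 = (32982 + 56*(1/122)) + 9276 = (32982 + 28/61) + 9276 = 2011930/61 + 9276 = 2577766/61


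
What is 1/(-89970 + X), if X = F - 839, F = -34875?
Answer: -1/125684 ≈ -7.9565e-6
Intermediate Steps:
X = -35714 (X = -34875 - 839 = -35714)
1/(-89970 + X) = 1/(-89970 - 35714) = 1/(-125684) = -1/125684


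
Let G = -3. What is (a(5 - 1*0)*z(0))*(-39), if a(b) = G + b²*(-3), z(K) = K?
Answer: 0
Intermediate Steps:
a(b) = -3 - 3*b² (a(b) = -3 + b²*(-3) = -3 - 3*b²)
(a(5 - 1*0)*z(0))*(-39) = ((-3 - 3*(5 - 1*0)²)*0)*(-39) = ((-3 - 3*(5 + 0)²)*0)*(-39) = ((-3 - 3*5²)*0)*(-39) = ((-3 - 3*25)*0)*(-39) = ((-3 - 75)*0)*(-39) = -78*0*(-39) = 0*(-39) = 0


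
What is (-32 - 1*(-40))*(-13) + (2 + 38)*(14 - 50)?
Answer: -1544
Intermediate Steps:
(-32 - 1*(-40))*(-13) + (2 + 38)*(14 - 50) = (-32 + 40)*(-13) + 40*(-36) = 8*(-13) - 1440 = -104 - 1440 = -1544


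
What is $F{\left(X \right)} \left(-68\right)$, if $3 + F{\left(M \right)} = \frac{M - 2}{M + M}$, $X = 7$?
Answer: $\frac{1258}{7} \approx 179.71$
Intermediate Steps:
$F{\left(M \right)} = -3 + \frac{-2 + M}{2 M}$ ($F{\left(M \right)} = -3 + \frac{M - 2}{M + M} = -3 + \frac{-2 + M}{2 M}$)
$F{\left(X \right)} \left(-68\right) = \left(- \frac{5}{2} - \frac{1}{7}\right) \left(-68\right) = \left(- \frac{37}{14}\right) \left(-68\right) = \frac{1258}{7}$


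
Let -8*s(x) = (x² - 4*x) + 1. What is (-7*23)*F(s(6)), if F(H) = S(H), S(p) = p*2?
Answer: 2093/4 ≈ 523.25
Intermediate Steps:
S(p) = 2*p
s(x) = -⅛ + x/2 - x²/8 (s(x) = -((x² - 4*x) + 1)/8 = -(1 + x² - 4*x)/8 = -⅛ + x/2 - x²/8)
F(H) = 2*H
(-7*23)*F(s(6)) = (-7*23)*(2*(-⅛ + (½)*6 - ⅛*6²)) = -322*(-⅛ + 3 - ⅛*36) = -322*(-⅛ + 3 - 9/2) = -322*(-13)/8 = -161*(-13/4) = 2093/4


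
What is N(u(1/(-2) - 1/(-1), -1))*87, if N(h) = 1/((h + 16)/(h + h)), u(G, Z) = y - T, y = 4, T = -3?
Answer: 1218/23 ≈ 52.957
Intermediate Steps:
u(G, Z) = 7 (u(G, Z) = 4 - 1*(-3) = 4 + 3 = 7)
N(h) = 2*h/(16 + h) (N(h) = 1/((16 + h)/((2*h))) = 1/((16 + h)*(1/(2*h))) = 1/((16 + h)/(2*h)) = 2*h/(16 + h))
N(u(1/(-2) - 1/(-1), -1))*87 = (2*7/(16 + 7))*87 = (2*7/23)*87 = (2*7*(1/23))*87 = (14/23)*87 = 1218/23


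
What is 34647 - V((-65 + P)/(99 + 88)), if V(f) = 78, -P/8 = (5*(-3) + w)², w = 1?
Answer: 34569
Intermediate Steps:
P = -1568 (P = -8*(5*(-3) + 1)² = -8*(-15 + 1)² = -8*(-14)² = -8*196 = -1568)
34647 - V((-65 + P)/(99 + 88)) = 34647 - 1*78 = 34647 - 78 = 34569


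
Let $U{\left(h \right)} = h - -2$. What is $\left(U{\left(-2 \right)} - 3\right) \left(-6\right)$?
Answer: $18$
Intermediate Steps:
$U{\left(h \right)} = 2 + h$ ($U{\left(h \right)} = h + 2 = 2 + h$)
$\left(U{\left(-2 \right)} - 3\right) \left(-6\right) = \left(\left(2 - 2\right) - 3\right) \left(-6\right) = \left(0 - 3\right) \left(-6\right) = \left(-3\right) \left(-6\right) = 18$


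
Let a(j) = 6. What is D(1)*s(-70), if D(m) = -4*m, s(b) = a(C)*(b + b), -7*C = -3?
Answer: 3360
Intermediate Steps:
C = 3/7 (C = -⅐*(-3) = 3/7 ≈ 0.42857)
s(b) = 12*b (s(b) = 6*(b + b) = 6*(2*b) = 12*b)
D(1)*s(-70) = (-4*1)*(12*(-70)) = -4*(-840) = 3360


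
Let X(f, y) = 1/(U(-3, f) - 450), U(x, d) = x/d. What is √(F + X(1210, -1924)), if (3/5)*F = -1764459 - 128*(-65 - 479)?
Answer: I*√93053383347615115/181501 ≈ 1680.7*I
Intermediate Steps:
X(f, y) = 1/(-450 - 3/f) (X(f, y) = 1/(-3/f - 450) = 1/(-450 - 3/f))
F = -8474135/3 (F = 5*(-1764459 - 128*(-65 - 479))/3 = 5*(-1764459 - 128*(-544))/3 = 5*(-1764459 - 1*(-69632))/3 = 5*(-1764459 + 69632)/3 = (5/3)*(-1694827) = -8474135/3 ≈ -2.8247e+6)
√(F + X(1210, -1924)) = √(-8474135/3 - 1*1210/(3 + 450*1210)) = √(-8474135/3 - 1*1210/(3 + 544500)) = √(-8474135/3 - 1*1210/544503) = √(-8474135/3 - 1*1210*1/544503) = √(-8474135/3 - 1210/544503) = √(-512687992615/181501) = I*√93053383347615115/181501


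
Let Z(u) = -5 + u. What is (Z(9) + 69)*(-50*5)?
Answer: -18250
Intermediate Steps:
(Z(9) + 69)*(-50*5) = ((-5 + 9) + 69)*(-50*5) = (4 + 69)*(-250) = 73*(-250) = -18250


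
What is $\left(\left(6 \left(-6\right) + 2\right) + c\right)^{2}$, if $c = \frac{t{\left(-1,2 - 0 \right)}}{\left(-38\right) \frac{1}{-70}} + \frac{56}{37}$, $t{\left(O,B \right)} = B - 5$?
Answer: $\frac{714118729}{494209} \approx 1445.0$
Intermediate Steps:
$t{\left(O,B \right)} = -5 + B$ ($t{\left(O,B \right)} = B - 5 = -5 + B$)
$c = - \frac{2821}{703}$ ($c = \frac{-5 + \left(2 - 0\right)}{\left(-38\right) \frac{1}{-70}} + \frac{56}{37} = \frac{-5 + \left(2 + 0\right)}{\left(-38\right) \left(- \frac{1}{70}\right)} + 56 \cdot \frac{1}{37} = \frac{-5 + 2}{\frac{19}{35}} + \frac{56}{37} = \left(-3\right) \frac{35}{19} + \frac{56}{37} = - \frac{105}{19} + \frac{56}{37} = - \frac{2821}{703} \approx -4.0128$)
$\left(\left(6 \left(-6\right) + 2\right) + c\right)^{2} = \left(\left(6 \left(-6\right) + 2\right) - \frac{2821}{703}\right)^{2} = \left(\left(-36 + 2\right) - \frac{2821}{703}\right)^{2} = \left(-34 - \frac{2821}{703}\right)^{2} = \left(- \frac{26723}{703}\right)^{2} = \frac{714118729}{494209}$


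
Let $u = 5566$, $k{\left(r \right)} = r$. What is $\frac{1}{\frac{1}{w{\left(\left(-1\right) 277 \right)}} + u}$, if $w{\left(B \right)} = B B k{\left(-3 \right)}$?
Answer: $\frac{230187}{1281220841} \approx 0.00017966$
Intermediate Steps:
$w{\left(B \right)} = - 3 B^{2}$ ($w{\left(B \right)} = B B \left(-3\right) = B^{2} \left(-3\right) = - 3 B^{2}$)
$\frac{1}{\frac{1}{w{\left(\left(-1\right) 277 \right)}} + u} = \frac{1}{\frac{1}{\left(-3\right) \left(\left(-1\right) 277\right)^{2}} + 5566} = \frac{1}{\frac{1}{\left(-3\right) \left(-277\right)^{2}} + 5566} = \frac{1}{\frac{1}{\left(-3\right) 76729} + 5566} = \frac{1}{\frac{1}{-230187} + 5566} = \frac{1}{- \frac{1}{230187} + 5566} = \frac{1}{\frac{1281220841}{230187}} = \frac{230187}{1281220841}$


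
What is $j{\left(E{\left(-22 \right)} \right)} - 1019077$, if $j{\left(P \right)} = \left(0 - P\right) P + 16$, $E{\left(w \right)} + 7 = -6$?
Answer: $-1019230$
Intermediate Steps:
$E{\left(w \right)} = -13$ ($E{\left(w \right)} = -7 - 6 = -13$)
$j{\left(P \right)} = 16 - P^{2}$ ($j{\left(P \right)} = - P P + 16 = - P^{2} + 16 = 16 - P^{2}$)
$j{\left(E{\left(-22 \right)} \right)} - 1019077 = \left(16 - \left(-13\right)^{2}\right) - 1019077 = \left(16 - 169\right) - 1019077 = -153 - 1019077 = -1019230$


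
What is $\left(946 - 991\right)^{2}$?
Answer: $2025$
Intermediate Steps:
$\left(946 - 991\right)^{2} = \left(-45\right)^{2} = 2025$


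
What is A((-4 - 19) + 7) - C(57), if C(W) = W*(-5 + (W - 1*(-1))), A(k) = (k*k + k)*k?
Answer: -6861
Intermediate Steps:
A(k) = k*(k + k²) (A(k) = (k² + k)*k = (k + k²)*k = k*(k + k²))
C(W) = W*(-4 + W) (C(W) = W*(-5 + (W + 1)) = W*(-5 + (1 + W)) = W*(-4 + W))
A((-4 - 19) + 7) - C(57) = ((-4 - 19) + 7)²*(1 + ((-4 - 19) + 7)) - 57*(-4 + 57) = (-23 + 7)²*(1 + (-23 + 7)) - 57*53 = (-16)²*(1 - 16) - 1*3021 = 256*(-15) - 3021 = -3840 - 3021 = -6861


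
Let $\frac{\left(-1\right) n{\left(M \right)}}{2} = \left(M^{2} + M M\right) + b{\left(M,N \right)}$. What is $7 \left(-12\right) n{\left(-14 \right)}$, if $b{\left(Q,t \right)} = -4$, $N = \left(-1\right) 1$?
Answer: $65184$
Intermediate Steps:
$N = -1$
$n{\left(M \right)} = 8 - 4 M^{2}$ ($n{\left(M \right)} = - 2 \left(\left(M^{2} + M M\right) - 4\right) = - 2 \left(\left(M^{2} + M^{2}\right) - 4\right) = - 2 \left(2 M^{2} - 4\right) = - 2 \left(-4 + 2 M^{2}\right) = 8 - 4 M^{2}$)
$7 \left(-12\right) n{\left(-14 \right)} = 7 \left(-12\right) \left(8 - 4 \left(-14\right)^{2}\right) = - 84 \left(8 - 784\right) = \left(-84\right) \left(-776\right) = 65184$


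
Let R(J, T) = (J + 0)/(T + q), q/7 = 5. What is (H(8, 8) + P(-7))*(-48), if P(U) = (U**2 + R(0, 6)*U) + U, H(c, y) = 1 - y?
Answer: -1680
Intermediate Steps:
q = 35 (q = 7*5 = 35)
R(J, T) = J/(35 + T) (R(J, T) = (J + 0)/(T + 35) = J/(35 + T))
P(U) = U + U**2 (P(U) = (U**2 + (0/(35 + 6))*U) + U = (U**2 + (0/41)*U) + U = (U**2 + (0*(1/41))*U) + U = (U**2 + 0*U) + U = (U**2 + 0) + U = U**2 + U = U + U**2)
(H(8, 8) + P(-7))*(-48) = ((1 - 1*8) - 7*(1 - 7))*(-48) = ((1 - 8) - 7*(-6))*(-48) = (-7 + 42)*(-48) = 35*(-48) = -1680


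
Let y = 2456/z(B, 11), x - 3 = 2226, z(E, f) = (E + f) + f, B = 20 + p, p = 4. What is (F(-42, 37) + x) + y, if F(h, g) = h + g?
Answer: 52380/23 ≈ 2277.4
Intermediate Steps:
B = 24 (B = 20 + 4 = 24)
z(E, f) = E + 2*f
x = 2229 (x = 3 + 2226 = 2229)
F(h, g) = g + h
y = 1228/23 (y = 2456/(24 + 2*11) = 2456/(24 + 22) = 2456/46 = 2456*(1/46) = 1228/23 ≈ 53.391)
(F(-42, 37) + x) + y = ((37 - 42) + 2229) + 1228/23 = (-5 + 2229) + 1228/23 = 2224 + 1228/23 = 52380/23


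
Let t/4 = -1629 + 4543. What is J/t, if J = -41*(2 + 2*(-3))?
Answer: 41/2914 ≈ 0.014070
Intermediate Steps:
t = 11656 (t = 4*(-1629 + 4543) = 4*2914 = 11656)
J = 164 (J = -41*(2 - 6) = -41*(-4) = 164)
J/t = 164/11656 = 164*(1/11656) = 41/2914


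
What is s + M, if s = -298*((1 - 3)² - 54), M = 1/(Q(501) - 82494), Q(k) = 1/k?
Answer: 615809445199/41329493 ≈ 14900.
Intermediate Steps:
M = -501/41329493 (M = 1/(1/501 - 82494) = 1/(-41329493/501) = -501/41329493 ≈ -1.2122e-5)
s = 14900 (s = -298*((-2)² - 54) = -298*(4 - 54) = -298*(-50) = 14900)
s + M = 14900 - 501/41329493 = 615809445199/41329493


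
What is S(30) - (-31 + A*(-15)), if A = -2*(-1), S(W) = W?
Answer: 91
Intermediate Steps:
A = 2
S(30) - (-31 + A*(-15)) = 30 - (-31 + 2*(-15)) = 30 - (-31 - 30) = 30 - 1*(-61) = 30 + 61 = 91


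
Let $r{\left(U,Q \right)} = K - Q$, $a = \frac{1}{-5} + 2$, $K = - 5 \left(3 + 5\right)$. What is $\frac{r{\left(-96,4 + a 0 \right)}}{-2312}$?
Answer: $\frac{11}{578} \approx 0.019031$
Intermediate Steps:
$K = -40$ ($K = \left(-5\right) 8 = -40$)
$a = \frac{9}{5}$ ($a = - \frac{1}{5} + 2 = \frac{9}{5} \approx 1.8$)
$r{\left(U,Q \right)} = -40 - Q$
$\frac{r{\left(-96,4 + a 0 \right)}}{-2312} = \frac{-40 - \left(4 + \frac{9}{5} \cdot 0\right)}{-2312} = \left(-40 - \left(4 + 0\right)\right) \left(- \frac{1}{2312}\right) = \left(-40 - 4\right) \left(- \frac{1}{2312}\right) = \left(-44\right) \left(- \frac{1}{2312}\right) = \frac{11}{578}$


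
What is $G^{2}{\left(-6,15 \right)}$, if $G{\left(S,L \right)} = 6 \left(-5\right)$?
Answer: $900$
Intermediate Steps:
$G{\left(S,L \right)} = -30$
$G^{2}{\left(-6,15 \right)} = \left(-30\right)^{2} = 900$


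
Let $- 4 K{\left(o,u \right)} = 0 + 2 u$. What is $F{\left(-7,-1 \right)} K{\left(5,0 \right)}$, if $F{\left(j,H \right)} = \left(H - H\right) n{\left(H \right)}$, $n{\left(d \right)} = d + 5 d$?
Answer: $0$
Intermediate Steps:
$K{\left(o,u \right)} = - \frac{u}{2}$ ($K{\left(o,u \right)} = - \frac{0 + 2 u}{4} = - \frac{2 u}{4} = - \frac{u}{2}$)
$n{\left(d \right)} = 6 d$
$F{\left(j,H \right)} = 0$ ($F{\left(j,H \right)} = \left(H - H\right) 6 H = 0 \cdot 6 H = 0$)
$F{\left(-7,-1 \right)} K{\left(5,0 \right)} = 0 \left(\left(- \frac{1}{2}\right) 0\right) = 0 \cdot 0 = 0$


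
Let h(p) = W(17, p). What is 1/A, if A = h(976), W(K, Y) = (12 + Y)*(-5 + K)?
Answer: 1/11856 ≈ 8.4345e-5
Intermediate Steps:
W(K, Y) = (-5 + K)*(12 + Y)
h(p) = 144 + 12*p (h(p) = -60 - 5*p + 12*17 + 17*p = -60 - 5*p + 204 + 17*p = 144 + 12*p)
A = 11856 (A = 144 + 12*976 = 144 + 11712 = 11856)
1/A = 1/11856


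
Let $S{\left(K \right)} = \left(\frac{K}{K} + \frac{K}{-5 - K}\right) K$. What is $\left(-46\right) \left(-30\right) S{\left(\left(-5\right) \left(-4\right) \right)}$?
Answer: $5520$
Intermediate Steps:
$S{\left(K \right)} = K \left(1 + \frac{K}{-5 - K}\right)$ ($S{\left(K \right)} = \left(1 + \frac{K}{-5 - K}\right) K = K \left(1 + \frac{K}{-5 - K}\right)$)
$\left(-46\right) \left(-30\right) S{\left(\left(-5\right) \left(-4\right) \right)} = \left(-46\right) \left(-30\right) \frac{5 \left(\left(-5\right) \left(-4\right)\right)}{5 - -20} = 1380 \cdot 5 \cdot 20 \frac{1}{5 + 20} = 1380 \cdot 5 \cdot 20 \cdot \frac{1}{25} = 1380 \cdot 4 = 5520$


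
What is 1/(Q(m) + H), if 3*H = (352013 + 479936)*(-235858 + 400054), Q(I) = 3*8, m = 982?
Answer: 1/45534232692 ≈ 2.1961e-11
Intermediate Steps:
Q(I) = 24
H = 45534232668 (H = ((352013 + 479936)*(-235858 + 400054))/3 = (831949*164196)/3 = (1/3)*136602698004 = 45534232668)
1/(Q(m) + H) = 1/(24 + 45534232668) = 1/45534232692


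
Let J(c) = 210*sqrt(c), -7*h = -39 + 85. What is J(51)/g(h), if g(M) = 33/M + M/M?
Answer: -1932*sqrt(51)/37 ≈ -372.90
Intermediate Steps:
h = -46/7 (h = -(-39 + 85)/7 = -1/7*46 = -46/7 ≈ -6.5714)
g(M) = 1 + 33/M (g(M) = 33/M + 1 = 1 + 33/M)
J(51)/g(h) = (210*sqrt(51))/(((33 - 46/7)/(-46/7))) = (210*sqrt(51))/((-7/46*185/7)) = (210*sqrt(51))/(-185/46) = (210*sqrt(51))*(-46/185) = -1932*sqrt(51)/37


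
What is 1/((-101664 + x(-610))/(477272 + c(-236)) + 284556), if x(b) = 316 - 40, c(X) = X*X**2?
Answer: 1055582/300372200041 ≈ 3.5142e-6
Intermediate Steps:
c(X) = X**3
x(b) = 276
1/((-101664 + x(-610))/(477272 + c(-236)) + 284556) = 1/((-101664 + 276)/(477272 + (-236)**3) + 284556) = 1/(-101388/(477272 - 13144256) + 284556) = 1/(-101388/(-12666984) + 284556) = 1/(-101388*(-1/12666984) + 284556) = 1/(8449/1055582 + 284556) = 1/(300372200041/1055582) = 1055582/300372200041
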